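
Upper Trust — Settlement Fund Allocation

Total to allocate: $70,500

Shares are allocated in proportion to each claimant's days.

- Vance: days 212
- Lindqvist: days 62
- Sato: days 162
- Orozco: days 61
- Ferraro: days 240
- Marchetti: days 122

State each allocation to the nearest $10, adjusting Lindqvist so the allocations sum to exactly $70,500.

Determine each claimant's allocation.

Vance: $17,400 | Lindqvist: $5,080 | Sato: $13,300 | Orozco: $5,010 | Ferraro: $19,700 | Marchetti: $10,010

Total days = 859.
Pro-rata amounts: Vance 212/859 × $70,500 = 17,399.30; Lindqvist 62/859 × $70,500 = 5,088.47; Sato 162/859 × $70,500 = 13,295.69; Orozco 61/859 × $70,500 = 5,006.40; Ferraro 240/859 × $70,500 = 19,697.32; Marchetti 122/859 × $70,500 = 10,012.81.
At nearest $10: Vance $17,400; Lindqvist $5,090; Sato $13,300; Orozco $5,010; Ferraro $19,700; Marchetti $10,010. Sum = $70,510.
Difference $70,500 − $70,510 = −$10 applied to Lindqvist: Lindqvist becomes $5,080.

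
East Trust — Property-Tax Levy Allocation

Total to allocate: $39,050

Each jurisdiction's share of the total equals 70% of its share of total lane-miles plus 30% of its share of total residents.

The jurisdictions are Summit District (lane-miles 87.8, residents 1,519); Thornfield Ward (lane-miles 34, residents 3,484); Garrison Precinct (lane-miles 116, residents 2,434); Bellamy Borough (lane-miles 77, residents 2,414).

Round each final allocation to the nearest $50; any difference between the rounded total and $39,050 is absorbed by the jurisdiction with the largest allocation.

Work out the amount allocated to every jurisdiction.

Summit District: $9,450 | Thornfield Ward: $7,100 | Garrison Precinct: $12,950 | Bellamy Borough: $9,550

Lane-miles total 314.8; residents total 9,851.
Composite weights (70% lane-miles + 30% residents): Summit District 0.2415; Thornfield Ward 0.1817; Garrison Precinct 0.3321; Bellamy Borough 0.2447.
Proportional shares: Summit District 9,430.35; Thornfield Ward 7,095.56; Garrison Precinct 12,967.18; Bellamy Borough 9,556.91.
Rounded to nearest $50: Summit District $9,450; Thornfield Ward $7,100; Garrison Precinct $12,950; Bellamy Borough $9,550. Sum = $39,050.
No rounding difference to absorb.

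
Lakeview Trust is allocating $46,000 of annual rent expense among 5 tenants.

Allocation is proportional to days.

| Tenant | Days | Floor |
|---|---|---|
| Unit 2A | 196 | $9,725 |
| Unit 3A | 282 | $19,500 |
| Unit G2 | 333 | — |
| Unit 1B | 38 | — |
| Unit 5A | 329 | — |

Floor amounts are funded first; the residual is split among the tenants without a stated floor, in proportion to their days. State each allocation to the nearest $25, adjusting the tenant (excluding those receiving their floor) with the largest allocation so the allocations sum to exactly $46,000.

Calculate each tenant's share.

Unit 2A: $9,725; Unit 3A: $19,500; Unit G2: $8,000; Unit 1B: $900; Unit 5A: $7,875

Guaranteed amounts: Unit 2A $9,725; Unit 3A $19,500. Remaining pool $16,775.
Remaining pool split over remaining days 700: Unit G2 7,980.11 → $7,975; Unit 1B 910.64 → $900; Unit 5A 7,884.25 → $7,875.
Rounding difference +$25 applied to Unit G2 → $8,000.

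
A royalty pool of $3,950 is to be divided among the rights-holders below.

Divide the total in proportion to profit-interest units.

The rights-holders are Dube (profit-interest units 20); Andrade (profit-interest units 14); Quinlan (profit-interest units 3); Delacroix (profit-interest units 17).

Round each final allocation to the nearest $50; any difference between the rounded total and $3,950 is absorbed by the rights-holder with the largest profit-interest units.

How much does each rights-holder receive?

Sum of profit-interest units: 20 + 14 + 3 + 17 = 54.
Proportional shares: Dube 1,462.96; Andrade 1,024.07; Quinlan 219.44; Delacroix 1,243.52.
Rounded to nearest $50: Dube $1,450; Andrade $1,000; Quinlan $200; Delacroix $1,250. Sum = $3,900.
Difference $3,950 − $3,900 = +$50 applied to largest profit-interest units (Dube): Dube becomes $1,500.

Dube: $1,500; Andrade: $1,000; Quinlan: $200; Delacroix: $1,250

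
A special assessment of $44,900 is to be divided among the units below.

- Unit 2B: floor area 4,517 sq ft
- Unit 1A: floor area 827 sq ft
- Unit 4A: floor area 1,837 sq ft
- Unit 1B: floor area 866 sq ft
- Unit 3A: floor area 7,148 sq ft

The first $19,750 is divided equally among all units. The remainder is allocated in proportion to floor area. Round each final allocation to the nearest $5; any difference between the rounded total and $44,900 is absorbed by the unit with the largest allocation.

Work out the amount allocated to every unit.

Equal tier: $19,750 ÷ 5 = $3,950 apiece.
Remainder $25,150 by floor area (total 15,195): Unit 2B 7,476.31 → $7,475; Unit 1A 1,368.81 → $1,370; Unit 4A 3,040.51 → $3,040; Unit 1B 1,433.36 → $1,435; Unit 3A 11,831.01 → $11,830.
Totals: Unit 2B $3,950 + $7,475 = $11,425; Unit 1A $3,950 + $1,370 = $5,320; Unit 4A $3,950 + $3,040 = $6,990; Unit 1B $3,950 + $1,435 = $5,385; Unit 3A $3,950 + $11,830 = $15,780.

Unit 2B: $11,425 | Unit 1A: $5,320 | Unit 4A: $6,990 | Unit 1B: $5,385 | Unit 3A: $15,780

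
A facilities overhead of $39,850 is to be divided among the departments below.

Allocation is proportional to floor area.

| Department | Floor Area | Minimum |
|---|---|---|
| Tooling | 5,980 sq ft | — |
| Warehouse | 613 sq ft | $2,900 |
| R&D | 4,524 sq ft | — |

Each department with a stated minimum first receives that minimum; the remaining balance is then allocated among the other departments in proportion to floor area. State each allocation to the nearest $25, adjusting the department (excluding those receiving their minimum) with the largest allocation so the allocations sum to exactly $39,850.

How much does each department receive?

Tooling: $21,025 · Warehouse: $2,900 · R&D: $15,925

Minimums first: Warehouse $2,900. Remaining pool $36,950.
Remaining pool split over remaining floor area 10,504: Tooling 21,035.89 → $21,025; R&D 15,914.11 → $15,925.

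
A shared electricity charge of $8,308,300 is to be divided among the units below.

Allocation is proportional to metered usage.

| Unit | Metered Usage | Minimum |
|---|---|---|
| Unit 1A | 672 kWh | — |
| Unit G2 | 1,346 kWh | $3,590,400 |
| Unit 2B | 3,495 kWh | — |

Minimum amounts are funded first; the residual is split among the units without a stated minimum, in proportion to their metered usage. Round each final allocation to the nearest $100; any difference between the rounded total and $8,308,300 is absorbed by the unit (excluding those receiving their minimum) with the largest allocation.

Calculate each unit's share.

Unit 1A: $760,800; Unit G2: $3,590,400; Unit 2B: $3,957,100

Fund the minimums — Unit G2 $3,590,400. Balance $4,717,900.
Balance split over remaining metered usage 4,167: Unit 1A 760,842.04 → $760,800; Unit 2B 3,957,057.96 → $3,957,100.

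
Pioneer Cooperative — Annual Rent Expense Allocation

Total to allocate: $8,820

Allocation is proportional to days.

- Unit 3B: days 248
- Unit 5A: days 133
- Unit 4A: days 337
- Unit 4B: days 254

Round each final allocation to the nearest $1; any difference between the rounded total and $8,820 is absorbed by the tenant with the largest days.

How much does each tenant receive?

Unit 3B: $2,250; Unit 5A: $1,207; Unit 4A: $3,058; Unit 4B: $2,305

Total days = 248 + 133 + 337 + 254 = 972.
Unrounded shares: Unit 3B 2,250.37; Unit 5A 1,206.85; Unit 4A 3,057.96; Unit 4B 2,304.81.
Rounded to nearest $1: Unit 3B $2,250; Unit 5A $1,207; Unit 4A $3,058; Unit 4B $2,305. Sum = $8,820.
Sum already equals the total — no adjustment.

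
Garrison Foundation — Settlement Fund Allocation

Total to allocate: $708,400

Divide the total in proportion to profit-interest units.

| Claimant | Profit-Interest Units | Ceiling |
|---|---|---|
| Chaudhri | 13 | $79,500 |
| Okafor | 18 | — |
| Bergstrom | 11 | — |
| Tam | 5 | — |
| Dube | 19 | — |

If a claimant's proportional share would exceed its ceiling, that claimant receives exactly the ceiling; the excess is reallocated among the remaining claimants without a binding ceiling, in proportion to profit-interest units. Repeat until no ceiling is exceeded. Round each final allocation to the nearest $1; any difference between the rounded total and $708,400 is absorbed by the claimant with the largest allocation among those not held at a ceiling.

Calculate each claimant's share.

Chaudhri: $79,500 · Okafor: $213,589 · Bergstrom: $130,526 · Tam: $59,330 · Dube: $225,455

Combined profit-interest units = 66.
Pro-rata shares before constraints: Chaudhri 139,533.33; Okafor 193,200.00; Bergstrom 118,066.67; Tam 53,666.67; Dube 203,933.33.
Held at cap: Chaudhri ($79,500); remaining pool $628,900 reallocated over remaining profit-interest units 53.
Shares after redistribution: Okafor 213,588.68 → $213,589; Bergstrom 130,526.42 → $130,526; Tam 59,330.19 → $59,330; Dube 225,454.72 → $225,455.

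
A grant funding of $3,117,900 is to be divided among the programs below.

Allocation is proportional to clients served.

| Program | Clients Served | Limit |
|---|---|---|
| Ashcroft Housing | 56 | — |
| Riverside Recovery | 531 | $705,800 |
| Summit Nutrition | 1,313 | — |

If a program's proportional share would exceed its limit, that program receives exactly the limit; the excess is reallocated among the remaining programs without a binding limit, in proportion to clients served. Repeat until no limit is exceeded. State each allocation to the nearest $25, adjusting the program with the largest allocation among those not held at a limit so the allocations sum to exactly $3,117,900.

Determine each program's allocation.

Combined clients served = 1,900.
Proportional shares (ignoring caps): Ashcroft Housing 91,896.00; Riverside Recovery 871,371.00; Summit Nutrition 2,154,633.00.
Cap binds for Riverside Recovery ($705,800); residual $2,412,100 reallocated over remaining clients served 1,369.
Shares after redistribution: Ashcroft Housing 98,668.81 → $98,675; Summit Nutrition 2,313,431.19 → $2,313,425.

Ashcroft Housing: $98,675 · Riverside Recovery: $705,800 · Summit Nutrition: $2,313,425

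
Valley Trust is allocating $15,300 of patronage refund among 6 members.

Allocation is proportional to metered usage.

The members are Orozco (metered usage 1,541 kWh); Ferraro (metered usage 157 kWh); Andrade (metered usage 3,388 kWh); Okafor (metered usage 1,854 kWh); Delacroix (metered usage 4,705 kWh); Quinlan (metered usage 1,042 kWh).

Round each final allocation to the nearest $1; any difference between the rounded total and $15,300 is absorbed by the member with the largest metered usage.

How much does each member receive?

Orozco: $1,858 | Ferraro: $189 | Andrade: $4,086 | Okafor: $2,236 | Delacroix: $5,674 | Quinlan: $1,257

Metered usage total: 1,541 + 157 + 3,388 + 1,854 + 4,705 + 1,042 = 12,687.
Raw shares: Orozco 1,858.38; Ferraro 189.34; Andrade 4,085.79; Okafor 2,235.85; Delacroix 5,674.04; Quinlan 1,256.61.
At nearest $1: Orozco $1,858; Ferraro $189; Andrade $4,086; Okafor $2,236; Delacroix $5,674; Quinlan $1,257. Sum = $15,300.
Rounded total matches; no reconciliation needed.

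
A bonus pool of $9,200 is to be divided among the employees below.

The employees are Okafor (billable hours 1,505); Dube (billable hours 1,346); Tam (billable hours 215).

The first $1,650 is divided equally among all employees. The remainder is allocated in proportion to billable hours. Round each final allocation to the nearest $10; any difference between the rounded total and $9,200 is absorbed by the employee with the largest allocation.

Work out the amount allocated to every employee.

Okafor: $4,260; Dube: $3,860; Tam: $1,080

First tranche $1,650 split equally: $550 each.
Remainder $7,550 by billable hours (total 3,066): Okafor 3,706.05 → $3,710; Dube 3,314.51 → $3,310; Tam 529.44 → $530.
Totals: Okafor $550 + $3,710 = $4,260; Dube $550 + $3,310 = $3,860; Tam $550 + $530 = $1,080.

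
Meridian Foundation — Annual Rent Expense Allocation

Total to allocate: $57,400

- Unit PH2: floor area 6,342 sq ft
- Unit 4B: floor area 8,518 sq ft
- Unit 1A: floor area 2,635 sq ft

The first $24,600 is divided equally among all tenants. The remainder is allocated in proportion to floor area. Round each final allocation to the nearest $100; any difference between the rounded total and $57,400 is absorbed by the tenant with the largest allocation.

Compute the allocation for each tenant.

$24,600 shared equally gives $8,200 per tenant.
Remainder $32,800 by floor area (total 17,495): Unit PH2 11,890.12 → $11,900; Unit 4B 15,969.73 → $16,000; Unit 1A 4,940.15 → $4,900.
Totals: Unit PH2 $8,200 + $11,900 = $20,100; Unit 4B $8,200 + $16,000 = $24,200; Unit 1A $8,200 + $4,900 = $13,100.

Unit PH2: $20,100 · Unit 4B: $24,200 · Unit 1A: $13,100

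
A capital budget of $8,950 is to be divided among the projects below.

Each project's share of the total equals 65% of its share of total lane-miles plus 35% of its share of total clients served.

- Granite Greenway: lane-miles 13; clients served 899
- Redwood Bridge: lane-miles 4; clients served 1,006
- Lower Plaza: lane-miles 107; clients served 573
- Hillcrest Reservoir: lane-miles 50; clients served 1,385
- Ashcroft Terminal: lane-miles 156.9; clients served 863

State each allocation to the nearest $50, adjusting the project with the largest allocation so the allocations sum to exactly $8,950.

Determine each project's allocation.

Totals — lane-miles 330.9, clients served 4,726.
Combined weights (65% lane-miles + 35% clients served): Granite Greenway 0.0921; Redwood Bridge 0.0824; Lower Plaza 0.2526; Hillcrest Reservoir 0.2008; Ashcroft Terminal 0.3721.
Proportional shares: Granite Greenway 824.43; Redwood Bridge 737.12; Lower Plaza 2,260.95; Hillcrest Reservoir 1,797.05; Ashcroft Terminal 3,330.45.
Rounded to nearest $50: Granite Greenway $800; Redwood Bridge $750; Lower Plaza $2,250; Hillcrest Reservoir $1,800; Ashcroft Terminal $3,350. Sum = $8,950.
No rounding difference to absorb.

Granite Greenway: $800 | Redwood Bridge: $750 | Lower Plaza: $2,250 | Hillcrest Reservoir: $1,800 | Ashcroft Terminal: $3,350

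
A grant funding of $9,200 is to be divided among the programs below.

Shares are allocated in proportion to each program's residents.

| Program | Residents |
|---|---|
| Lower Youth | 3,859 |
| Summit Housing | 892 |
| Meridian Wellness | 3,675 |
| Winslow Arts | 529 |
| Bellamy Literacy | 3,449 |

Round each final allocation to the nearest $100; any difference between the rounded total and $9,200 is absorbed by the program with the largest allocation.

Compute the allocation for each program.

Lower Youth: $2,800 · Summit Housing: $700 · Meridian Wellness: $2,700 · Winslow Arts: $400 · Bellamy Literacy: $2,600

Total residents = 12,404.
Proportional shares: Lower Youth 3,859/12,404 × $9,200 = 2,862.21; Summit Housing 892/12,404 × $9,200 = 661.59; Meridian Wellness 3,675/12,404 × $9,200 = 2,725.73; Winslow Arts 529/12,404 × $9,200 = 392.36; Bellamy Literacy 3,449/12,404 × $9,200 = 2,558.11.
Rounded to nearest $100: Lower Youth $2,900; Summit Housing $700; Meridian Wellness $2,700; Winslow Arts $400; Bellamy Literacy $2,600. Sum = $9,300.
Difference $9,200 − $9,300 = −$100 applied to largest allocation (Lower Youth): Lower Youth becomes $2,800.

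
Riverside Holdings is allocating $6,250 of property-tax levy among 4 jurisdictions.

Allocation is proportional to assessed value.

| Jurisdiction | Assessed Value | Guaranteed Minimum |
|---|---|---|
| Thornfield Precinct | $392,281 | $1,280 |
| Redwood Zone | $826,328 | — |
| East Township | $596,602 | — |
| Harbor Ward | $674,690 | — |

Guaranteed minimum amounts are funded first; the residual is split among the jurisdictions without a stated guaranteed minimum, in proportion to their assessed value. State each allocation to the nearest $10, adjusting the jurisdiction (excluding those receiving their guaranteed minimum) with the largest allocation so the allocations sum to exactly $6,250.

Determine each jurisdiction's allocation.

Guaranteed amounts: Thornfield Precinct $1,280. Remaining pool $4,970.
Remaining pool split over remaining assessed value 2,097,620: Redwood Zone 1,957.86 → $1,960; East Township 1,413.56 → $1,410; Harbor Ward 1,598.58 → $1,600.

Thornfield Precinct: $1,280 · Redwood Zone: $1,960 · East Township: $1,410 · Harbor Ward: $1,600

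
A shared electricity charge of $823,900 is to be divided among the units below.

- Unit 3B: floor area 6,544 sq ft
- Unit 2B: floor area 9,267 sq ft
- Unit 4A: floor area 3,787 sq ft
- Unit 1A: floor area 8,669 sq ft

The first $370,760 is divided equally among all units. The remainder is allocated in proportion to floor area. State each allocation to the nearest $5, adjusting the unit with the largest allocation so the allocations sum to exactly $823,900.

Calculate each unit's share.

$370,760 shared equally gives $92,690 per unit.
Remainder $453,140 by floor area (total 28,267): Unit 3B 104,904.95 → $104,905; Unit 2B 148,556.56 → $148,555; Unit 4A 60,708.29 → $60,710; Unit 1A 138,970.20 → $138,970.
Totals: Unit 3B $92,690 + $104,905 = $197,595; Unit 2B $92,690 + $148,555 = $241,245; Unit 4A $92,690 + $60,710 = $153,400; Unit 1A $92,690 + $138,970 = $231,660.

Unit 3B: $197,595; Unit 2B: $241,245; Unit 4A: $153,400; Unit 1A: $231,660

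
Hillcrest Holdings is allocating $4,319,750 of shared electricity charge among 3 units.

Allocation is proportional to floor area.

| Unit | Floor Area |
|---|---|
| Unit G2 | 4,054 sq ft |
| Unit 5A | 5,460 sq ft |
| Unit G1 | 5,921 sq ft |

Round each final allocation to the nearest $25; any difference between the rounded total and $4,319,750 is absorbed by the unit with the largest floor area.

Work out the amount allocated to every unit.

Sum of floor area: 4,054 + 5,460 + 5,921 = 15,435.
Proportional shares: Unit G2 1,134,581.57; Unit 5A 1,528,074.83; Unit G1 1,657,093.60.
After rounding ($25): Unit G2 $1,134,575; Unit 5A $1,528,075; Unit G1 $1,657,100. Sum = $4,319,750.
Sum already equals the total — no adjustment.

Unit G2: $1,134,575 | Unit 5A: $1,528,075 | Unit G1: $1,657,100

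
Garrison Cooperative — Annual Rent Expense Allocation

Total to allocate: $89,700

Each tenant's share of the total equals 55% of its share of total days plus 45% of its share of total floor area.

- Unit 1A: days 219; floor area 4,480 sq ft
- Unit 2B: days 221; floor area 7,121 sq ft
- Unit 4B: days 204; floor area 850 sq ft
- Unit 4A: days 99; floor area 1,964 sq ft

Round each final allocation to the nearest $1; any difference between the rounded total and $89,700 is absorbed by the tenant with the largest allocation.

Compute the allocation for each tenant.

Totals — days 743, floor area 14,415.
Composite weights (55% days + 45% floor area): Unit 1A 0.3020; Unit 2B 0.3859; Unit 4B 0.1775; Unit 4A 0.1346.
Raw shares: Unit 1A 27,086.47; Unit 2B 34,614.62; Unit 4B 15,925.72; Unit 4A 12,073.18.
At nearest $1: Unit 1A $27,086; Unit 2B $34,615; Unit 4B $15,926; Unit 4A $12,073. Sum = $89,700.
Sum already equals the total — no adjustment.

Unit 1A: $27,086; Unit 2B: $34,615; Unit 4B: $15,926; Unit 4A: $12,073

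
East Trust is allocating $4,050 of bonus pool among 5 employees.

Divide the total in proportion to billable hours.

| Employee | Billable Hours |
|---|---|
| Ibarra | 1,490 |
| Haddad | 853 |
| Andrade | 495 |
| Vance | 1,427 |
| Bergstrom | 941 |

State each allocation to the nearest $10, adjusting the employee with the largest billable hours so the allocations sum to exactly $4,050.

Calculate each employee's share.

Combined billable hours = 1,490 + 853 + 495 + 1,427 + 941 = 5,206.
Proportional shares: Ibarra 1,159.14; Haddad 663.59; Andrade 385.08; Vance 1,110.13; Bergstrom 732.05.
Rounded to nearest $10: Ibarra $1,160; Haddad $660; Andrade $390; Vance $1,110; Bergstrom $730. Sum = $4,050.
Sum already equals the total — no adjustment.

Ibarra: $1,160; Haddad: $660; Andrade: $390; Vance: $1,110; Bergstrom: $730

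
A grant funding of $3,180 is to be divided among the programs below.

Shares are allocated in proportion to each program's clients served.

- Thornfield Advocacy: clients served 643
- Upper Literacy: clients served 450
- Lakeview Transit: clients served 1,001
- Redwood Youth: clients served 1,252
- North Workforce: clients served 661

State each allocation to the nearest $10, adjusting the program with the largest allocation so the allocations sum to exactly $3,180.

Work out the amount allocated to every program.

Combined clients served = 4,007.
Unrounded shares: Thornfield Advocacy 643/4,007 × $3,180 = 510.29; Upper Literacy 450/4,007 × $3,180 = 357.13; Lakeview Transit 1,001/4,007 × $3,180 = 794.40; Redwood Youth 1,252/4,007 × $3,180 = 993.60; North Workforce 661/4,007 × $3,180 = 524.58.
At nearest $10: Thornfield Advocacy $510; Upper Literacy $360; Lakeview Transit $790; Redwood Youth $990; North Workforce $520. Sum = $3,170.
Difference $3,180 − $3,170 = +$10 applied to largest allocation (Redwood Youth): Redwood Youth becomes $1,000.

Thornfield Advocacy: $510; Upper Literacy: $360; Lakeview Transit: $790; Redwood Youth: $1,000; North Workforce: $520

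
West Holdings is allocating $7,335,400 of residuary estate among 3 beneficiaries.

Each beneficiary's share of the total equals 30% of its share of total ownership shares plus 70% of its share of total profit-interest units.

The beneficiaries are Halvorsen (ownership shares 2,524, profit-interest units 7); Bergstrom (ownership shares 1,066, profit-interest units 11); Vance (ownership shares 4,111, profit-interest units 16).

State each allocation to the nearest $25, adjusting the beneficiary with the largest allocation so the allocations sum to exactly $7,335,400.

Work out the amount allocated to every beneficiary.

Halvorsen: $1,778,425 · Bergstrom: $1,965,875 · Vance: $3,591,100

Totals — ownership shares 7,701, profit-interest units 34.
Blended shares (30% ownership shares + 70% profit-interest units): Halvorsen 0.2424; Bergstrom 0.2680; Vance 0.4896.
Raw shares: Halvorsen 1,778,413.01; Bergstrom 1,965,870.05; Vance 3,591,116.94.
After rounding ($25): Halvorsen $1,778,425; Bergstrom $1,965,875; Vance $3,591,125. Sum = $7,335,425.
Difference $7,335,400 − $7,335,425 = −$25 applied to largest allocation (Vance): Vance becomes $3,591,100.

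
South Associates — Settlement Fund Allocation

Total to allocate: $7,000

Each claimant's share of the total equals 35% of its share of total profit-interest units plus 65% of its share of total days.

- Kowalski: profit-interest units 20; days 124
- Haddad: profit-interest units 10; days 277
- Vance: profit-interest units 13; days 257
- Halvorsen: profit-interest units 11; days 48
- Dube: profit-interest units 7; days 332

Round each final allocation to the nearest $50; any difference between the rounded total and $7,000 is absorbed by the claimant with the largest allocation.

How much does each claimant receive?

Totals — profit-interest units 61, days 1,038.
Combined weights (35% profit-interest units + 65% days): Kowalski 0.1924; Haddad 0.2308; Vance 0.2355; Halvorsen 0.0932; Dube 0.2481.
Pro-rata amounts: Kowalski 1,346.82; Haddad 1,615.85; Vance 1,648.67; Halvorsen 652.21; Dube 1,736.45.
Rounded to nearest $50: Kowalski $1,350; Haddad $1,600; Vance $1,650; Halvorsen $650; Dube $1,750. Sum = $7,000.
No rounding difference to absorb.

Kowalski: $1,350; Haddad: $1,600; Vance: $1,650; Halvorsen: $650; Dube: $1,750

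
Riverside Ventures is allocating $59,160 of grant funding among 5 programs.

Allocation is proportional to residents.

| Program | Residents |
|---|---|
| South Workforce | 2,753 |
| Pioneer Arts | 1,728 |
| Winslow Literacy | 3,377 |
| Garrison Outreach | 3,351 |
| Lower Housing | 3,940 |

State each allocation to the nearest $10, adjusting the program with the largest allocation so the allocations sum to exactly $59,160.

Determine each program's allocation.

South Workforce: $10,750 | Pioneer Arts: $6,750 | Winslow Literacy: $13,190 | Garrison Outreach: $13,090 | Lower Housing: $15,380

Residents total: 15,149.
Unrounded shares: South Workforce 2,753/15,149 × $59,160 = 10,751.04; Pioneer Arts 1,728/15,149 × $59,160 = 6,748.20; Winslow Literacy 3,377/15,149 × $59,160 = 13,187.89; Garrison Outreach 3,351/15,149 × $59,160 = 13,086.35; Lower Housing 3,940/15,149 × $59,160 = 15,386.52.
After rounding ($10): South Workforce $10,750; Pioneer Arts $6,750; Winslow Literacy $13,190; Garrison Outreach $13,090; Lower Housing $15,390. Sum = $59,170.
Difference $59,160 − $59,170 = −$10 applied to largest allocation (Lower Housing): Lower Housing becomes $15,380.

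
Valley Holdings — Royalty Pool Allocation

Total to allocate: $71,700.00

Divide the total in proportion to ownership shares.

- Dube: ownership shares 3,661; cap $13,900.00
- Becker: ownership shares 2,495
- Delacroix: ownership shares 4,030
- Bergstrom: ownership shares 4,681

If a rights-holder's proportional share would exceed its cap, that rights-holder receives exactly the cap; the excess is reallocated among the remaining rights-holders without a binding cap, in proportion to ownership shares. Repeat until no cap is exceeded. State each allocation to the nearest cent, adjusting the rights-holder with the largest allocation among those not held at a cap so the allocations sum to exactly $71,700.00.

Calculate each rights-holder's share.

Total ownership shares = 14,867.
Pro-rata shares before constraints: Dube 17,656.1310; Becker 12,032.7907; Delacroix 19,435.7301; Bergstrom 22,575.3481.
Capped: Dube ($13,900.00); remaining pool $57,800.00 reallocated over remaining ownership shares 11,206.
Shares after redistribution: Becker 12,869.0880 → $12,869.09; Delacroix 20,786.5429 → $20,786.54; Bergstrom 24,144.3691 → $24,144.37.

Dube: $13,900.00 | Becker: $12,869.09 | Delacroix: $20,786.54 | Bergstrom: $24,144.37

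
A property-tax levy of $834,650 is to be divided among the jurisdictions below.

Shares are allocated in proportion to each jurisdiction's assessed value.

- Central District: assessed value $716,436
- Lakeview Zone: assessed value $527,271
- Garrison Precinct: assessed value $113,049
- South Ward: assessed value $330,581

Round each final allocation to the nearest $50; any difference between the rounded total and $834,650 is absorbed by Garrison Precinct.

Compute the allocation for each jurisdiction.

Combined assessed value = 1,687,337.
Proportional shares: Central District 716,436/1,687,337 × $834,650 = 354,388.78; Lakeview Zone 527,271/1,687,337 × $834,650 = 260,817.34; Garrison Precinct 113,049/1,687,337 × $834,650 = 55,920.27; South Ward 330,581/1,687,337 × $834,650 = 163,523.61.
After rounding ($50): Central District $354,400; Lakeview Zone $260,800; Garrison Precinct $55,900; South Ward $163,500. Sum = $834,600.
Difference $834,650 − $834,600 = +$50 applied to Garrison Precinct: Garrison Precinct becomes $55,950.

Central District: $354,400 · Lakeview Zone: $260,800 · Garrison Precinct: $55,950 · South Ward: $163,500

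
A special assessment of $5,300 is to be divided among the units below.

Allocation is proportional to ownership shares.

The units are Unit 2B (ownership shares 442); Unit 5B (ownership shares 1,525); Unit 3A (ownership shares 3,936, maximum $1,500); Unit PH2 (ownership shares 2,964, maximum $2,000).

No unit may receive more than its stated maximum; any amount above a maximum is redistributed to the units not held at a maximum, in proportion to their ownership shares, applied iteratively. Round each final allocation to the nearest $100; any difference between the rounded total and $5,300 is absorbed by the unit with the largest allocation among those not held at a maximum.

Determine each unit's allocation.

Ownership shares total: 8,867.
Unconstrained shares: Unit 2B 264.19; Unit 5B 911.53; Unit 3A 2,352.63; Unit PH2 1,771.65.
Held at cap: Unit 3A ($1,500); remaining pool $3,800 reallocated over remaining ownership shares 4,931.
Held at cap: Unit PH2 ($2,000); remaining pool $1,800 reallocated over remaining ownership shares 1,967.
Shares after redistribution: Unit 2B 404.47 → $400; Unit 5B 1,395.53 → $1,400.

Unit 2B: $400 | Unit 5B: $1,400 | Unit 3A: $1,500 | Unit PH2: $2,000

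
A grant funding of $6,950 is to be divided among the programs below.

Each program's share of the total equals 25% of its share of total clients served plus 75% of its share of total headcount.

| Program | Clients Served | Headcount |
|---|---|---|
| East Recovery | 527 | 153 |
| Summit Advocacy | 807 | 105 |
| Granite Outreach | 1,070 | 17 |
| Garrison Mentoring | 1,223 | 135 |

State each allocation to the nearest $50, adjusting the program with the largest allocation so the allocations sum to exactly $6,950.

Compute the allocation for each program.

Clients served total 3,627; headcount total 410.
Composite weights (25% clients served + 75% headcount): East Recovery 0.3162; Summit Advocacy 0.2477; Granite Outreach 0.1048; Garrison Mentoring 0.3312.
Proportional shares: East Recovery 2,197.61; Summit Advocacy 1,721.50; Granite Outreach 728.71; Garrison Mentoring 2,302.18.
After rounding ($50): East Recovery $2,200; Summit Advocacy $1,700; Granite Outreach $750; Garrison Mentoring $2,300. Sum = $6,950.
Rounded total matches; no reconciliation needed.

East Recovery: $2,200 · Summit Advocacy: $1,700 · Granite Outreach: $750 · Garrison Mentoring: $2,300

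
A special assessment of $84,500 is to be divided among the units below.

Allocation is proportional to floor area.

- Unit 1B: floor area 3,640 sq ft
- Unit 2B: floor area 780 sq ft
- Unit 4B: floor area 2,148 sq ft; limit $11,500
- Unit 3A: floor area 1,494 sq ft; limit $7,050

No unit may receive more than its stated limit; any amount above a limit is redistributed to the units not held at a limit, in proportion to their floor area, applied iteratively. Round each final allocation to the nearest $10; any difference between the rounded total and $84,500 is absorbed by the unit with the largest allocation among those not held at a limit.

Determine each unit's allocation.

Unit 1B: $54,310 | Unit 2B: $11,640 | Unit 4B: $11,500 | Unit 3A: $7,050

Combined floor area = 8,062.
Unconstrained shares: Unit 1B 38,151.82; Unit 2B 8,175.39; Unit 4B 22,513.77; Unit 3A 15,659.02.
Held at cap: Unit 4B ($11,500), Unit 3A ($7,050); balance $65,950 reallocated over remaining floor area 4,420.
Shares after redistribution: Unit 1B 54,311.76 → $54,310; Unit 2B 11,638.24 → $11,640.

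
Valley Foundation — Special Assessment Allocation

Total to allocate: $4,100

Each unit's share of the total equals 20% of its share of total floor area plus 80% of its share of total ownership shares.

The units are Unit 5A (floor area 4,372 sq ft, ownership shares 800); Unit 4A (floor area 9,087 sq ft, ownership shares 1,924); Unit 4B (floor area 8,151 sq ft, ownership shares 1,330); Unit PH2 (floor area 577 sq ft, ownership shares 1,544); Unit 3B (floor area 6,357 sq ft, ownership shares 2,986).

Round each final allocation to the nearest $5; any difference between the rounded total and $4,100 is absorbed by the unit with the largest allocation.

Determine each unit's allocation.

Unit 5A: $430 | Unit 4A: $995 | Unit 4B: $740 | Unit PH2: $605 | Unit 3B: $1,330

Totals — floor area 28,544, ownership shares 8,584.
Combined weights (20% floor area + 80% ownership shares): Unit 5A 0.1052; Unit 4A 0.2430; Unit 4B 0.1811; Unit PH2 0.1479; Unit 3B 0.3228.
Pro-rata amounts: Unit 5A 431.28; Unit 4A 996.22; Unit 4B 742.36; Unit PH2 606.55; Unit 3B 1,323.59.
Rounded to nearest $5: Unit 5A $430; Unit 4A $995; Unit 4B $740; Unit PH2 $605; Unit 3B $1,325. Sum = $4,095.
Difference $4,100 − $4,095 = +$5 applied to largest allocation (Unit 3B): Unit 3B becomes $1,330.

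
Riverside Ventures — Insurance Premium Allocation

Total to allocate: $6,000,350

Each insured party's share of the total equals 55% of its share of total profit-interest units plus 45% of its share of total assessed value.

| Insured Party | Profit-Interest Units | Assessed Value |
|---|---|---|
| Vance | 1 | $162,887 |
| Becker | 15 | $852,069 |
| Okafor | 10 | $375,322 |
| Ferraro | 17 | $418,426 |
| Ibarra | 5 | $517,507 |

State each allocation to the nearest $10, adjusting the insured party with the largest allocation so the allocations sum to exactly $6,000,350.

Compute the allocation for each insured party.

Vance: $257,830; Becker: $2,020,340; Okafor: $1,123,200; Ferraro: $1,654,510; Ibarra: $944,470

Profit-interest units total 48; assessed value total 2,326,211.
Combined weights (55% profit-interest units + 45% assessed value): Vance 0.0430; Becker 0.3367; Okafor 0.1872; Ferraro 0.2757; Ibarra 0.1574.
Proportional shares: Vance 257,825.66; Becker 2,020,352.21; Okafor 1,123,196.42; Ferraro 1,654,507.61; Ibarra 944,468.10.
Rounded to nearest $10: Vance $257,830; Becker $2,020,350; Okafor $1,123,200; Ferraro $1,654,510; Ibarra $944,470. Sum = $6,000,360.
Difference $6,000,350 − $6,000,360 = −$10 applied to largest allocation (Becker): Becker becomes $2,020,340.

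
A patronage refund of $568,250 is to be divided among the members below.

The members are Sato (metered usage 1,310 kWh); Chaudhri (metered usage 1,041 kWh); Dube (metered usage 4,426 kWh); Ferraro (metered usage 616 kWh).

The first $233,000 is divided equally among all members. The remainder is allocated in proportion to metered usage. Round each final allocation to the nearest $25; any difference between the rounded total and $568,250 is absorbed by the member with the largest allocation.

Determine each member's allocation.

Equal tier: $233,000 ÷ 4 = $58,250 apiece.
Remainder $335,250 by metered usage (total 7,393): Sato 59,404.50 → $59,400; Chaudhri 47,206.17 → $47,200; Dube 200,705.60 → $200,700; Ferraro 27,933.72 → $27,925.
Rounding difference +$25 on remainder applied to Dube.
Totals: Sato $58,250 + $59,400 = $117,650; Chaudhri $58,250 + $47,200 = $105,450; Dube $58,250 + $200,725 = $258,975; Ferraro $58,250 + $27,925 = $86,175.

Sato: $117,650 · Chaudhri: $105,450 · Dube: $258,975 · Ferraro: $86,175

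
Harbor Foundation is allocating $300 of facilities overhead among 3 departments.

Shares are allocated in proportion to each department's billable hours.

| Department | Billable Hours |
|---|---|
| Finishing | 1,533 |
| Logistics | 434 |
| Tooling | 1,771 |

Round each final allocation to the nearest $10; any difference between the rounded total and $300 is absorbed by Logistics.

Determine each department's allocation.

Sum of billable hours: 3,738.
Pro-rata amounts: Finishing 1,533/3,738 × $300 = 123.03; Logistics 434/3,738 × $300 = 34.83; Tooling 1,771/3,738 × $300 = 142.13.
Rounded to nearest $10: Finishing $120; Logistics $30; Tooling $140. Sum = $290.
Difference $300 − $290 = +$10 applied to Logistics: Logistics becomes $40.

Finishing: $120 · Logistics: $40 · Tooling: $140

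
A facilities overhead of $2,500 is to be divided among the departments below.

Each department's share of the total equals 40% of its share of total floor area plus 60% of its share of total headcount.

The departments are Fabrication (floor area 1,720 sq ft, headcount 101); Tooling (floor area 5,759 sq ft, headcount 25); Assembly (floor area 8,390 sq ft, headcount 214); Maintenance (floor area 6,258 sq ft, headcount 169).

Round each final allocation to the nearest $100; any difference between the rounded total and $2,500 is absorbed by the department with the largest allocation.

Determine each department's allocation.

Totals — floor area 22,127, headcount 509.
Blended shares (40% floor area + 60% headcount): Fabrication 0.1502; Tooling 0.1336; Assembly 0.4039; Maintenance 0.3123.
Unrounded shares: Fabrication 375.38; Tooling 333.94; Assembly 1,009.82; Maintenance 780.86.
At nearest $100: Fabrication $400; Tooling $300; Assembly $1,000; Maintenance $800. Sum = $2,500.
Rounded total matches; no reconciliation needed.

Fabrication: $400 · Tooling: $300 · Assembly: $1,000 · Maintenance: $800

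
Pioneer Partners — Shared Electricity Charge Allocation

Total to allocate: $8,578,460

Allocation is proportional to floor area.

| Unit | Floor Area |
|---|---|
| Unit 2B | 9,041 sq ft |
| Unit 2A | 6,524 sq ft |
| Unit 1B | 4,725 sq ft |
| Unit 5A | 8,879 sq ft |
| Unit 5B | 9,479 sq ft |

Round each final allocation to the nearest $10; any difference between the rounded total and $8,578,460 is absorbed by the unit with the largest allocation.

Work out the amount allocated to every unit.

Floor area total: 38,648.
Proportional shares: Unit 2B 9,041/38,648 × $8,578,460 = 2,006,775.43; Unit 2A 6,524/38,648 × $8,578,460 = 1,448,092.35; Unit 1B 4,725/38,648 × $8,578,460 = 1,048,779.33; Unit 5A 8,879/38,648 × $8,578,460 = 1,970,817.28; Unit 5B 9,479/38,648 × $8,578,460 = 2,103,995.61.
Rounded to nearest $10: Unit 2B $2,006,780; Unit 2A $1,448,090; Unit 1B $1,048,780; Unit 5A $1,970,820; Unit 5B $2,104,000. Sum = $8,578,470.
Difference $8,578,460 − $8,578,470 = −$10 applied to largest allocation (Unit 5B): Unit 5B becomes $2,103,990.

Unit 2B: $2,006,780 · Unit 2A: $1,448,090 · Unit 1B: $1,048,780 · Unit 5A: $1,970,820 · Unit 5B: $2,103,990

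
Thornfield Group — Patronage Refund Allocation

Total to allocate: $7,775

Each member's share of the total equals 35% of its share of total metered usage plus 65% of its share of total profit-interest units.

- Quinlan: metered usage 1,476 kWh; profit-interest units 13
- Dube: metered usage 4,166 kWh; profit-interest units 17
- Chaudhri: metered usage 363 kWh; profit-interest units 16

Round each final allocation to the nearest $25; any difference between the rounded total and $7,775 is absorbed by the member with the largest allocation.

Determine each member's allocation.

Metered usage total 6,005; profit-interest units total 46.
Blended shares (35% metered usage + 65% profit-interest units): Quinlan 0.2697; Dube 0.4830; Chaudhri 0.2472.
Raw shares: Quinlan 2,097.10; Dube 3,755.57; Chaudhri 1,922.32.
At nearest $25: Quinlan $2,100; Dube $3,750; Chaudhri $1,925. Sum = $7,775.
Sum already equals the total — no adjustment.

Quinlan: $2,100 | Dube: $3,750 | Chaudhri: $1,925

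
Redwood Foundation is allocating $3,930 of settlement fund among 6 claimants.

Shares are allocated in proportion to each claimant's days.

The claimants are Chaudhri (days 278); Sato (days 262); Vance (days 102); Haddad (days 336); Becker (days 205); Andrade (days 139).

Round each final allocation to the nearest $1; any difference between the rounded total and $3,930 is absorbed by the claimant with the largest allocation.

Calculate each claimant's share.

Chaudhri: $826; Sato: $779; Vance: $303; Haddad: $1,000; Becker: $609; Andrade: $413

Combined days = 1,322.
Proportional shares: Chaudhri 278/1,322 × $3,930 = 826.43; Sato 262/1,322 × $3,930 = 778.87; Vance 102/1,322 × $3,930 = 303.22; Haddad 336/1,322 × $3,930 = 998.85; Becker 205/1,322 × $3,930 = 609.42; Andrade 139/1,322 × $3,930 = 413.21.
At nearest $1: Chaudhri $826; Sato $779; Vance $303; Haddad $999; Becker $609; Andrade $413. Sum = $3,929.
Difference $3,930 − $3,929 = +$1 applied to largest allocation (Haddad): Haddad becomes $1,000.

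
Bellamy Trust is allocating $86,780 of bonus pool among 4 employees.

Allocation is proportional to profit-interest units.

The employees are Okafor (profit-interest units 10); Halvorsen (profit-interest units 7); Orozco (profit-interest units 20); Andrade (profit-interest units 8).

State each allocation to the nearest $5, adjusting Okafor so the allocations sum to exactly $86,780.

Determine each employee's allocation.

Profit-interest units total: 45.
Unrounded shares: Okafor 10/45 × $86,780 = 19,284.44; Halvorsen 7/45 × $86,780 = 13,499.11; Orozco 20/45 × $86,780 = 38,568.89; Andrade 8/45 × $86,780 = 15,427.56.
Rounded to nearest $5: Okafor $19,285; Halvorsen $13,500; Orozco $38,570; Andrade $15,430. Sum = $86,785.
Difference $86,780 − $86,785 = −$5 applied to Okafor: Okafor becomes $19,280.

Okafor: $19,280 · Halvorsen: $13,500 · Orozco: $38,570 · Andrade: $15,430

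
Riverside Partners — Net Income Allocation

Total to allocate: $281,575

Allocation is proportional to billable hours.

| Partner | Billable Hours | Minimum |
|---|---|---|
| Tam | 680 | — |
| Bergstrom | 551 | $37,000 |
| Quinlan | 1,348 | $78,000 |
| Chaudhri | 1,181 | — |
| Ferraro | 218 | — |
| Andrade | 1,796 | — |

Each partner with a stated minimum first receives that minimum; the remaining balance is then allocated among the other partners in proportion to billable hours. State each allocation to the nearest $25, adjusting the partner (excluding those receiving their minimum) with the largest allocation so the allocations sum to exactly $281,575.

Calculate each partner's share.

Tam: $29,225 | Bergstrom: $37,000 | Quinlan: $78,000 | Chaudhri: $50,775 | Ferraro: $9,375 | Andrade: $77,200

Guaranteed amounts: Bergstrom $37,000; Quinlan $78,000. Remaining pool $166,575.
Remaining pool split over remaining billable hours 3,875: Tam 29,231.23 → $29,225; Chaudhri 50,767.76 → $50,775; Ferraro 9,371.19 → $9,375; Andrade 77,204.83 → $77,200.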